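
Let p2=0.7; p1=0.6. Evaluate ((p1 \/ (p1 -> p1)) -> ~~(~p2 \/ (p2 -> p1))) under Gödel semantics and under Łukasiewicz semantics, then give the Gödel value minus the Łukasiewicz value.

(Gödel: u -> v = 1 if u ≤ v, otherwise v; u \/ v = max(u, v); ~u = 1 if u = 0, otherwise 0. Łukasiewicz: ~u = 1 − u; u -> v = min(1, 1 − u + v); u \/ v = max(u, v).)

0.10

Gödel evaluation:
  (p1 -> p1): 0.6 ≤ 0.6, so result = 1
  (p1 \/ (p1 -> p1)) = max(0.6, 1) = 1
  ~p2: Gödel ¬ of 0.7 = 0 (operand ≠ 0)
  (p2 -> p1): 0.7 > 0.6, so result = 0.6
  (~p2 \/ (p2 -> p1)) = max(0, 0.6) = 0.6
  ~(~p2 \/ (p2 -> p1)): Gödel ¬ of 0.6 = 0 (operand ≠ 0)
  ~~(~p2 \/ (p2 -> p1)): Gödel ¬ of 0 = 1 (operand is 0)
  ((p1 \/ (p1 -> p1)) -> ~~(~p2 \/ (p2 -> p1))): 1 ≤ 1, so result = 1
  Gödel value = 1
Łukasiewicz evaluation:
  (p1 -> p1): min(1, 1 − 0.6 + 0.6) = 1
  (p1 \/ (p1 -> p1)) = max(0.6, 1) = 1
  ~p2: Łukasiewicz ¬ gives 1 − 0.7 = 0.3
  (p2 -> p1): min(1, 1 − 0.7 + 0.6) = 0.9
  (~p2 \/ (p2 -> p1)) = max(0.3, 0.9) = 0.9
  ~(~p2 \/ (p2 -> p1)): Łukasiewicz ¬ gives 1 − 0.9 = 0.1
  ~~(~p2 \/ (p2 -> p1)): Łukasiewicz ¬ gives 1 − 0.1 = 0.9
  ((p1 \/ (p1 -> p1)) -> ~~(~p2 \/ (p2 -> p1))): min(1, 1 − 1 + 0.9) = 0.9
  Łukasiewicz value = 0.9
Difference: 1 − 0.9 = 0.10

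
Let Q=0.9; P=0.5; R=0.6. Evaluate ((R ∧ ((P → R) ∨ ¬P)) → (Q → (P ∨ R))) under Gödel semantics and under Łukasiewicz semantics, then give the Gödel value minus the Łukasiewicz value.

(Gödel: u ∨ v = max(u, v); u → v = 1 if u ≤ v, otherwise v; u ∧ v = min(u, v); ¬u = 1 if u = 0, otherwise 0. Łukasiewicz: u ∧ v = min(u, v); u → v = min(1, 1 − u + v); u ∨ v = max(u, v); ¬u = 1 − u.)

0.00

Gödel evaluation:
  (P → R): 0.5 ≤ 0.6, so result = 1
  ¬P: Gödel ¬ of 0.5 = 0 (operand ≠ 0)
  ((P → R) ∨ ¬P) = max(1, 0) = 1
  (R ∧ ((P → R) ∨ ¬P)) = min(0.6, 1) = 0.6
  (P ∨ R) = max(0.5, 0.6) = 0.6
  (Q → (P ∨ R)): 0.9 > 0.6, so result = 0.6
  ((R ∧ ((P → R) ∨ ¬P)) → (Q → (P ∨ R))): 0.6 ≤ 0.6, so result = 1
  Gödel value = 1
Łukasiewicz evaluation:
  (P → R): min(1, 1 − 0.5 + 0.6) = 1
  ¬P: Łukasiewicz ¬ gives 1 − 0.5 = 0.5
  ((P → R) ∨ ¬P) = max(1, 0.5) = 1
  (R ∧ ((P → R) ∨ ¬P)) = min(0.6, 1) = 0.6
  (P ∨ R) = max(0.5, 0.6) = 0.6
  (Q → (P ∨ R)): min(1, 1 − 0.9 + 0.6) = 0.7
  ((R ∧ ((P → R) ∨ ¬P)) → (Q → (P ∨ R))): min(1, 1 − 0.6 + 0.7) = 1
  Łukasiewicz value = 1
Difference: 1 − 1 = 0.00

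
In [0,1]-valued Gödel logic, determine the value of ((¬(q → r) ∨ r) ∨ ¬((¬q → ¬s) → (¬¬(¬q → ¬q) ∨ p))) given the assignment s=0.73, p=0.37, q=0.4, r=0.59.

(q → r): 0.4 ≤ 0.59, so result = 1
¬(q → r): Gödel ¬ of 1 = 0 (operand ≠ 0)
(¬(q → r) ∨ r) = max(0, 0.59) = 0.59
¬q: Gödel ¬ of 0.4 = 0 (operand ≠ 0)
¬s: Gödel ¬ of 0.73 = 0 (operand ≠ 0)
(¬q → ¬s): 0 ≤ 0, so result = 1
¬q: Gödel ¬ of 0.4 = 0 (operand ≠ 0)
¬q: Gödel ¬ of 0.4 = 0 (operand ≠ 0)
(¬q → ¬q): 0 ≤ 0, so result = 1
¬(¬q → ¬q): Gödel ¬ of 1 = 0 (operand ≠ 0)
¬¬(¬q → ¬q): Gödel ¬ of 0 = 1 (operand is 0)
(¬¬(¬q → ¬q) ∨ p) = max(1, 0.37) = 1
((¬q → ¬s) → (¬¬(¬q → ¬q) ∨ p)): 1 ≤ 1, so result = 1
¬((¬q → ¬s) → (¬¬(¬q → ¬q) ∨ p)): Gödel ¬ of 1 = 0 (operand ≠ 0)
((¬(q → r) ∨ r) ∨ ¬((¬q → ¬s) → (¬¬(¬q → ¬q) ∨ p))) = max(0.59, 0) = 0.59

0.59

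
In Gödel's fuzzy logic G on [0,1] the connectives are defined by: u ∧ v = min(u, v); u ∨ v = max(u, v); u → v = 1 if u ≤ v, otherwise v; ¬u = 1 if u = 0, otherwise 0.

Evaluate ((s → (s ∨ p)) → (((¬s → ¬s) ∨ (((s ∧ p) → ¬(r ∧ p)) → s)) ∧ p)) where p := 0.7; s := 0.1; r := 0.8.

(s ∨ p) = max(0.1, 0.7) = 0.7
(s → (s ∨ p)): 0.1 ≤ 0.7, so result = 1
¬s: Gödel ¬ of 0.1 = 0 (operand ≠ 0)
¬s: Gödel ¬ of 0.1 = 0 (operand ≠ 0)
(¬s → ¬s): 0 ≤ 0, so result = 1
(s ∧ p) = min(0.1, 0.7) = 0.1
(r ∧ p) = min(0.8, 0.7) = 0.7
¬(r ∧ p): Gödel ¬ of 0.7 = 0 (operand ≠ 0)
((s ∧ p) → ¬(r ∧ p)): 0.1 > 0, so result = 0
(((s ∧ p) → ¬(r ∧ p)) → s): 0 ≤ 0.1, so result = 1
((¬s → ¬s) ∨ (((s ∧ p) → ¬(r ∧ p)) → s)) = max(1, 1) = 1
(((¬s → ¬s) ∨ (((s ∧ p) → ¬(r ∧ p)) → s)) ∧ p) = min(1, 0.7) = 0.7
((s → (s ∨ p)) → (((¬s → ¬s) ∨ (((s ∧ p) → ¬(r ∧ p)) → s)) ∧ p)): 1 > 0.7, so result = 0.7

0.70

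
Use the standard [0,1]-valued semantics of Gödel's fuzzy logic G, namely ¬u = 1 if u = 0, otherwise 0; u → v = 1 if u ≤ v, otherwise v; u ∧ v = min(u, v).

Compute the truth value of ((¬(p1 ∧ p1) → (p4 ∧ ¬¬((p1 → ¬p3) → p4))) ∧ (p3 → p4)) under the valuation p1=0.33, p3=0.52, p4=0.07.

(p1 ∧ p1) = min(0.33, 0.33) = 0.33
¬(p1 ∧ p1): Gödel ¬ of 0.33 = 0 (operand ≠ 0)
¬p3: Gödel ¬ of 0.52 = 0 (operand ≠ 0)
(p1 → ¬p3): 0.33 > 0, so result = 0
((p1 → ¬p3) → p4): 0 ≤ 0.07, so result = 1
¬((p1 → ¬p3) → p4): Gödel ¬ of 1 = 0 (operand ≠ 0)
¬¬((p1 → ¬p3) → p4): Gödel ¬ of 0 = 1 (operand is 0)
(p4 ∧ ¬¬((p1 → ¬p3) → p4)) = min(0.07, 1) = 0.07
(¬(p1 ∧ p1) → (p4 ∧ ¬¬((p1 → ¬p3) → p4))): 0 ≤ 0.07, so result = 1
(p3 → p4): 0.52 > 0.07, so result = 0.07
((¬(p1 ∧ p1) → (p4 ∧ ¬¬((p1 → ¬p3) → p4))) ∧ (p3 → p4)) = min(1, 0.07) = 0.07

0.07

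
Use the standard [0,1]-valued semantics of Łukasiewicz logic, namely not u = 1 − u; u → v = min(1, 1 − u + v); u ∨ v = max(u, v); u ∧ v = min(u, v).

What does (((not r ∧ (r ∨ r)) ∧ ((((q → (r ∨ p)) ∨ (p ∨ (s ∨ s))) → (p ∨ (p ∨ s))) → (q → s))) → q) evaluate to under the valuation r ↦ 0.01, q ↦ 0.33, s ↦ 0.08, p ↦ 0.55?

not r: Łukasiewicz ¬ gives 1 − 0.01 = 0.99
(r ∨ r) = max(0.01, 0.01) = 0.01
(not r ∧ (r ∨ r)) = min(0.99, 0.01) = 0.01
(r ∨ p) = max(0.01, 0.55) = 0.55
(q → (r ∨ p)): min(1, 1 − 0.33 + 0.55) = 1
(s ∨ s) = max(0.08, 0.08) = 0.08
(p ∨ (s ∨ s)) = max(0.55, 0.08) = 0.55
((q → (r ∨ p)) ∨ (p ∨ (s ∨ s))) = max(1, 0.55) = 1
(p ∨ s) = max(0.55, 0.08) = 0.55
(p ∨ (p ∨ s)) = max(0.55, 0.55) = 0.55
(((q → (r ∨ p)) ∨ (p ∨ (s ∨ s))) → (p ∨ (p ∨ s))): min(1, 1 − 1 + 0.55) = 0.55
(q → s): min(1, 1 − 0.33 + 0.08) = 0.75
((((q → (r ∨ p)) ∨ (p ∨ (s ∨ s))) → (p ∨ (p ∨ s))) → (q → s)): min(1, 1 − 0.55 + 0.75) = 1
((not r ∧ (r ∨ r)) ∧ ((((q → (r ∨ p)) ∨ (p ∨ (s ∨ s))) → (p ∨ (p ∨ s))) → (q → s))) = min(0.01, 1) = 0.01
(((not r ∧ (r ∨ r)) ∧ ((((q → (r ∨ p)) ∨ (p ∨ (s ∨ s))) → (p ∨ (p ∨ s))) → (q → s))) → q): min(1, 1 − 0.01 + 0.33) = 1

1.00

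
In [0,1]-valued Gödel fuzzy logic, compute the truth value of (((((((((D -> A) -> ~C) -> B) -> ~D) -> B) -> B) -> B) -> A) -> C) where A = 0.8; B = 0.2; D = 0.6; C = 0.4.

0.40

(D -> A): 0.6 ≤ 0.8, so result = 1
~C: Gödel ¬ of 0.4 = 0 (operand ≠ 0)
((D -> A) -> ~C): 1 > 0, so result = 0
(((D -> A) -> ~C) -> B): 0 ≤ 0.2, so result = 1
~D: Gödel ¬ of 0.6 = 0 (operand ≠ 0)
((((D -> A) -> ~C) -> B) -> ~D): 1 > 0, so result = 0
(((((D -> A) -> ~C) -> B) -> ~D) -> B): 0 ≤ 0.2, so result = 1
((((((D -> A) -> ~C) -> B) -> ~D) -> B) -> B): 1 > 0.2, so result = 0.2
(((((((D -> A) -> ~C) -> B) -> ~D) -> B) -> B) -> B): 0.2 ≤ 0.2, so result = 1
((((((((D -> A) -> ~C) -> B) -> ~D) -> B) -> B) -> B) -> A): 1 > 0.8, so result = 0.8
(((((((((D -> A) -> ~C) -> B) -> ~D) -> B) -> B) -> B) -> A) -> C): 0.8 > 0.4, so result = 0.4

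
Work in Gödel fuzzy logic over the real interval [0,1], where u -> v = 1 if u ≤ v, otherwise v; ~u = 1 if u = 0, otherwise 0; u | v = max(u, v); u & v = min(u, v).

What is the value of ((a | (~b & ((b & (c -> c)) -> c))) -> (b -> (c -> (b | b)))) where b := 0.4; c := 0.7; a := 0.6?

~b: Gödel ¬ of 0.4 = 0 (operand ≠ 0)
(c -> c): 0.7 ≤ 0.7, so result = 1
(b & (c -> c)) = min(0.4, 1) = 0.4
((b & (c -> c)) -> c): 0.4 ≤ 0.7, so result = 1
(~b & ((b & (c -> c)) -> c)) = min(0, 1) = 0
(a | (~b & ((b & (c -> c)) -> c))) = max(0.6, 0) = 0.6
(b | b) = max(0.4, 0.4) = 0.4
(c -> (b | b)): 0.7 > 0.4, so result = 0.4
(b -> (c -> (b | b))): 0.4 ≤ 0.4, so result = 1
((a | (~b & ((b & (c -> c)) -> c))) -> (b -> (c -> (b | b)))): 0.6 ≤ 1, so result = 1

1.00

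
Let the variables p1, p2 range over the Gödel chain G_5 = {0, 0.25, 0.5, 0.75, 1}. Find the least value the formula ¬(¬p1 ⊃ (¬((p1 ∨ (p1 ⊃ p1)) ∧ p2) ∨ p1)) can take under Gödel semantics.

0.00

The minimum is attained at p1 = 0, p2 = 0:
  ¬p1: Gödel ¬ of 0 = 1 (operand is 0)
  (p1 ⊃ p1): 0 ≤ 0, so result = 1
  (p1 ∨ (p1 ⊃ p1)) = max(0, 1) = 1
  ((p1 ∨ (p1 ⊃ p1)) ∧ p2) = min(1, 0) = 0
  ¬((p1 ∨ (p1 ⊃ p1)) ∧ p2): Gödel ¬ of 0 = 1 (operand is 0)
  (¬((p1 ∨ (p1 ⊃ p1)) ∧ p2) ∨ p1) = max(1, 0) = 1
  (¬p1 ⊃ (¬((p1 ∨ (p1 ⊃ p1)) ∧ p2) ∨ p1)): 1 ≤ 1, so result = 1
  ¬(¬p1 ⊃ (¬((p1 ∨ (p1 ⊃ p1)) ∧ p2) ∨ p1)): Gödel ¬ of 1 = 0 (operand ≠ 0)
Checking all 25 assignments confirms none give a value below 0.00.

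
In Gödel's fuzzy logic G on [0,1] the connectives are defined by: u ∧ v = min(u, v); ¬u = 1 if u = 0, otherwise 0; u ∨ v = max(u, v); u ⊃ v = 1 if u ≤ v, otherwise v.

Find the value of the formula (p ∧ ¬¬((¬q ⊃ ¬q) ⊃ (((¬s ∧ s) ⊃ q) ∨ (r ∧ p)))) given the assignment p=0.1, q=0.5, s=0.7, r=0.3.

¬q: Gödel ¬ of 0.5 = 0 (operand ≠ 0)
¬q: Gödel ¬ of 0.5 = 0 (operand ≠ 0)
(¬q ⊃ ¬q): 0 ≤ 0, so result = 1
¬s: Gödel ¬ of 0.7 = 0 (operand ≠ 0)
(¬s ∧ s) = min(0, 0.7) = 0
((¬s ∧ s) ⊃ q): 0 ≤ 0.5, so result = 1
(r ∧ p) = min(0.3, 0.1) = 0.1
(((¬s ∧ s) ⊃ q) ∨ (r ∧ p)) = max(1, 0.1) = 1
((¬q ⊃ ¬q) ⊃ (((¬s ∧ s) ⊃ q) ∨ (r ∧ p))): 1 ≤ 1, so result = 1
¬((¬q ⊃ ¬q) ⊃ (((¬s ∧ s) ⊃ q) ∨ (r ∧ p))): Gödel ¬ of 1 = 0 (operand ≠ 0)
¬¬((¬q ⊃ ¬q) ⊃ (((¬s ∧ s) ⊃ q) ∨ (r ∧ p))): Gödel ¬ of 0 = 1 (operand is 0)
(p ∧ ¬¬((¬q ⊃ ¬q) ⊃ (((¬s ∧ s) ⊃ q) ∨ (r ∧ p)))) = min(0.1, 1) = 0.1

0.10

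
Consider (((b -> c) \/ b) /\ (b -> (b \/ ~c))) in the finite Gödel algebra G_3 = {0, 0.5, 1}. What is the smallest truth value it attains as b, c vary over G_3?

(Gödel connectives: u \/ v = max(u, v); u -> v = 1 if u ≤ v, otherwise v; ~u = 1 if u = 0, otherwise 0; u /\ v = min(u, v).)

0.50

The minimum is attained at b = 0.5, c = 0:
  (b -> c): 0.5 > 0, so result = 0
  ((b -> c) \/ b) = max(0, 0.5) = 0.5
  ~c: Gödel ¬ of 0 = 1 (operand is 0)
  (b \/ ~c) = max(0.5, 1) = 1
  (b -> (b \/ ~c)): 0.5 ≤ 1, so result = 1
  (((b -> c) \/ b) /\ (b -> (b \/ ~c))) = min(0.5, 1) = 0.5
Checking all 9 assignments confirms none give a value below 0.50.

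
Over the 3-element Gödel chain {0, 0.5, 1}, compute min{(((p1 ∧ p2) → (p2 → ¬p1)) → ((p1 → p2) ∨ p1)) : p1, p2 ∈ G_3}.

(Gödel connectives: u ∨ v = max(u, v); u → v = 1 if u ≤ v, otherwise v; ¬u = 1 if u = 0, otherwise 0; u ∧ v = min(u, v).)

0.50

The minimum is attained at p1 = 0.5, p2 = 0:
  (p1 ∧ p2) = min(0.5, 0) = 0
  ¬p1: Gödel ¬ of 0.5 = 0 (operand ≠ 0)
  (p2 → ¬p1): 0 ≤ 0, so result = 1
  ((p1 ∧ p2) → (p2 → ¬p1)): 0 ≤ 1, so result = 1
  (p1 → p2): 0.5 > 0, so result = 0
  ((p1 → p2) ∨ p1) = max(0, 0.5) = 0.5
  (((p1 ∧ p2) → (p2 → ¬p1)) → ((p1 → p2) ∨ p1)): 1 > 0.5, so result = 0.5
Checking all 9 assignments confirms none give a value below 0.50.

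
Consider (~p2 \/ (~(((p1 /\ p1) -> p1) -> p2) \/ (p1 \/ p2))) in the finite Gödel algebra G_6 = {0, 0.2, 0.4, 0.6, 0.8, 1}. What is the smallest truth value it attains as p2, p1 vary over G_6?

0.20

The minimum is attained at p2 = 0.2, p1 = 0:
  ~p2: Gödel ¬ of 0.2 = 0 (operand ≠ 0)
  (p1 /\ p1) = min(0, 0) = 0
  ((p1 /\ p1) -> p1): 0 ≤ 0, so result = 1
  (((p1 /\ p1) -> p1) -> p2): 1 > 0.2, so result = 0.2
  ~(((p1 /\ p1) -> p1) -> p2): Gödel ¬ of 0.2 = 0 (operand ≠ 0)
  (p1 \/ p2) = max(0, 0.2) = 0.2
  (~(((p1 /\ p1) -> p1) -> p2) \/ (p1 \/ p2)) = max(0, 0.2) = 0.2
  (~p2 \/ (~(((p1 /\ p1) -> p1) -> p2) \/ (p1 \/ p2))) = max(0, 0.2) = 0.2
Checking all 36 assignments confirms none give a value below 0.20.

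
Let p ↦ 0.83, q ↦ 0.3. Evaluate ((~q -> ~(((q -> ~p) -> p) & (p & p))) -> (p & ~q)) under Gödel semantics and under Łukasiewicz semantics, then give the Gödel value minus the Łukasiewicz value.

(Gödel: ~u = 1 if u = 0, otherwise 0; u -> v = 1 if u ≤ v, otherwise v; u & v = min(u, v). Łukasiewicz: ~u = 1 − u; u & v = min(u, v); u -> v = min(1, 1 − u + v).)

Gödel evaluation:
  ~q: Gödel ¬ of 0.3 = 0 (operand ≠ 0)
  ~p: Gödel ¬ of 0.83 = 0 (operand ≠ 0)
  (q -> ~p): 0.3 > 0, so result = 0
  ((q -> ~p) -> p): 0 ≤ 0.83, so result = 1
  (p & p) = min(0.83, 0.83) = 0.83
  (((q -> ~p) -> p) & (p & p)) = min(1, 0.83) = 0.83
  ~(((q -> ~p) -> p) & (p & p)): Gödel ¬ of 0.83 = 0 (operand ≠ 0)
  (~q -> ~(((q -> ~p) -> p) & (p & p))): 0 ≤ 0, so result = 1
  ~q: Gödel ¬ of 0.3 = 0 (operand ≠ 0)
  (p & ~q) = min(0.83, 0) = 0
  ((~q -> ~(((q -> ~p) -> p) & (p & p))) -> (p & ~q)): 1 > 0, so result = 0
  Gödel value = 0
Łukasiewicz evaluation:
  ~q: Łukasiewicz ¬ gives 1 − 0.3 = 0.7
  ~p: Łukasiewicz ¬ gives 1 − 0.83 = 0.17
  (q -> ~p): min(1, 1 − 0.3 + 0.17) = 0.87
  ((q -> ~p) -> p): min(1, 1 − 0.87 + 0.83) = 0.96
  (p & p) = min(0.83, 0.83) = 0.83
  (((q -> ~p) -> p) & (p & p)) = min(0.96, 0.83) = 0.83
  ~(((q -> ~p) -> p) & (p & p)): Łukasiewicz ¬ gives 1 − 0.83 = 0.17
  (~q -> ~(((q -> ~p) -> p) & (p & p))): min(1, 1 − 0.7 + 0.17) = 0.47
  ~q: Łukasiewicz ¬ gives 1 − 0.3 = 0.7
  (p & ~q) = min(0.83, 0.7) = 0.7
  ((~q -> ~(((q -> ~p) -> p) & (p & p))) -> (p & ~q)): min(1, 1 − 0.47 + 0.7) = 1
  Łukasiewicz value = 1
Difference: 0 − 1 = -1.00

-1.00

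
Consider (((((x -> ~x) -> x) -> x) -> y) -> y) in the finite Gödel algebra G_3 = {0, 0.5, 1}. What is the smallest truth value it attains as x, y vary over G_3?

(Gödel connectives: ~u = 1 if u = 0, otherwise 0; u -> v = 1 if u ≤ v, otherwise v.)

0.50

The minimum is attained at x = 0.5, y = 0.5:
  ~x: Gödel ¬ of 0.5 = 0 (operand ≠ 0)
  (x -> ~x): 0.5 > 0, so result = 0
  ((x -> ~x) -> x): 0 ≤ 0.5, so result = 1
  (((x -> ~x) -> x) -> x): 1 > 0.5, so result = 0.5
  ((((x -> ~x) -> x) -> x) -> y): 0.5 ≤ 0.5, so result = 1
  (((((x -> ~x) -> x) -> x) -> y) -> y): 1 > 0.5, so result = 0.5
Checking all 9 assignments confirms none give a value below 0.50.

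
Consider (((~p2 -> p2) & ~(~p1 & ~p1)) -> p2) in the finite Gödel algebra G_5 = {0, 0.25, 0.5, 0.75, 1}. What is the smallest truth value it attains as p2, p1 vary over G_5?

The minimum is attained at p2 = 0.25, p1 = 0.25:
  ~p2: Gödel ¬ of 0.25 = 0 (operand ≠ 0)
  (~p2 -> p2): 0 ≤ 0.25, so result = 1
  ~p1: Gödel ¬ of 0.25 = 0 (operand ≠ 0)
  ~p1: Gödel ¬ of 0.25 = 0 (operand ≠ 0)
  (~p1 & ~p1) = min(0, 0) = 0
  ~(~p1 & ~p1): Gödel ¬ of 0 = 1 (operand is 0)
  ((~p2 -> p2) & ~(~p1 & ~p1)) = min(1, 1) = 1
  (((~p2 -> p2) & ~(~p1 & ~p1)) -> p2): 1 > 0.25, so result = 0.25
Checking all 25 assignments confirms none give a value below 0.25.

0.25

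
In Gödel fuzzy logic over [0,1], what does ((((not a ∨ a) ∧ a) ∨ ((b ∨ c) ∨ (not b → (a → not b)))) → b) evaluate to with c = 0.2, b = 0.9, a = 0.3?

not a: Gödel ¬ of 0.3 = 0 (operand ≠ 0)
(not a ∨ a) = max(0, 0.3) = 0.3
((not a ∨ a) ∧ a) = min(0.3, 0.3) = 0.3
(b ∨ c) = max(0.9, 0.2) = 0.9
not b: Gödel ¬ of 0.9 = 0 (operand ≠ 0)
not b: Gödel ¬ of 0.9 = 0 (operand ≠ 0)
(a → not b): 0.3 > 0, so result = 0
(not b → (a → not b)): 0 ≤ 0, so result = 1
((b ∨ c) ∨ (not b → (a → not b))) = max(0.9, 1) = 1
(((not a ∨ a) ∧ a) ∨ ((b ∨ c) ∨ (not b → (a → not b)))) = max(0.3, 1) = 1
((((not a ∨ a) ∧ a) ∨ ((b ∨ c) ∨ (not b → (a → not b)))) → b): 1 > 0.9, so result = 0.9

0.90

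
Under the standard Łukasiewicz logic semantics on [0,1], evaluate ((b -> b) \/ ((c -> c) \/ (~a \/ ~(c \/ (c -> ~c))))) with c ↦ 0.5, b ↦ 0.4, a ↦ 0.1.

1.00

(b -> b): min(1, 1 − 0.4 + 0.4) = 1
(c -> c): min(1, 1 − 0.5 + 0.5) = 1
~a: Łukasiewicz ¬ gives 1 − 0.1 = 0.9
~c: Łukasiewicz ¬ gives 1 − 0.5 = 0.5
(c -> ~c): min(1, 1 − 0.5 + 0.5) = 1
(c \/ (c -> ~c)) = max(0.5, 1) = 1
~(c \/ (c -> ~c)): Łukasiewicz ¬ gives 1 − 1 = 0
(~a \/ ~(c \/ (c -> ~c))) = max(0.9, 0) = 0.9
((c -> c) \/ (~a \/ ~(c \/ (c -> ~c)))) = max(1, 0.9) = 1
((b -> b) \/ ((c -> c) \/ (~a \/ ~(c \/ (c -> ~c))))) = max(1, 1) = 1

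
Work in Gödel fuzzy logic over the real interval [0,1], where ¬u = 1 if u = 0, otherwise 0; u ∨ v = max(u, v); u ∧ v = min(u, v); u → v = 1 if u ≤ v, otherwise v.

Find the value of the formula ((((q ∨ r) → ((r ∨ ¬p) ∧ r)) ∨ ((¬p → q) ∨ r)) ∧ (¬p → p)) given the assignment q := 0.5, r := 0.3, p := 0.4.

(q ∨ r) = max(0.5, 0.3) = 0.5
¬p: Gödel ¬ of 0.4 = 0 (operand ≠ 0)
(r ∨ ¬p) = max(0.3, 0) = 0.3
((r ∨ ¬p) ∧ r) = min(0.3, 0.3) = 0.3
((q ∨ r) → ((r ∨ ¬p) ∧ r)): 0.5 > 0.3, so result = 0.3
¬p: Gödel ¬ of 0.4 = 0 (operand ≠ 0)
(¬p → q): 0 ≤ 0.5, so result = 1
((¬p → q) ∨ r) = max(1, 0.3) = 1
(((q ∨ r) → ((r ∨ ¬p) ∧ r)) ∨ ((¬p → q) ∨ r)) = max(0.3, 1) = 1
¬p: Gödel ¬ of 0.4 = 0 (operand ≠ 0)
(¬p → p): 0 ≤ 0.4, so result = 1
((((q ∨ r) → ((r ∨ ¬p) ∧ r)) ∨ ((¬p → q) ∨ r)) ∧ (¬p → p)) = min(1, 1) = 1

1.00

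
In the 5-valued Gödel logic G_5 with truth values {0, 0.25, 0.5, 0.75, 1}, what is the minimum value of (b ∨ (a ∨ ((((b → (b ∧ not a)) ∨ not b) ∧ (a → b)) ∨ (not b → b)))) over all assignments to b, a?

The minimum is attained at b = 0, a = 0.25:
  not a: Gödel ¬ of 0.25 = 0 (operand ≠ 0)
  (b ∧ not a) = min(0, 0) = 0
  (b → (b ∧ not a)): 0 ≤ 0, so result = 1
  not b: Gödel ¬ of 0 = 1 (operand is 0)
  ((b → (b ∧ not a)) ∨ not b) = max(1, 1) = 1
  (a → b): 0.25 > 0, so result = 0
  (((b → (b ∧ not a)) ∨ not b) ∧ (a → b)) = min(1, 0) = 0
  not b: Gödel ¬ of 0 = 1 (operand is 0)
  (not b → b): 1 > 0, so result = 0
  ((((b → (b ∧ not a)) ∨ not b) ∧ (a → b)) ∨ (not b → b)) = max(0, 0) = 0
  (a ∨ ((((b → (b ∧ not a)) ∨ not b) ∧ (a → b)) ∨ (not b → b))) = max(0.25, 0) = 0.25
  (b ∨ (a ∨ ((((b → (b ∧ not a)) ∨ not b) ∧ (a → b)) ∨ (not b → b)))) = max(0, 0.25) = 0.25
Checking all 25 assignments confirms none give a value below 0.25.

0.25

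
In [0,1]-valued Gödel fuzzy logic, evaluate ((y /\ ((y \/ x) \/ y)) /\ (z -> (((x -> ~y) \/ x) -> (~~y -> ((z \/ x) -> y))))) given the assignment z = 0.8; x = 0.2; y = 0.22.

0.22

(y \/ x) = max(0.22, 0.2) = 0.22
((y \/ x) \/ y) = max(0.22, 0.22) = 0.22
(y /\ ((y \/ x) \/ y)) = min(0.22, 0.22) = 0.22
~y: Gödel ¬ of 0.22 = 0 (operand ≠ 0)
(x -> ~y): 0.2 > 0, so result = 0
((x -> ~y) \/ x) = max(0, 0.2) = 0.2
~y: Gödel ¬ of 0.22 = 0 (operand ≠ 0)
~~y: Gödel ¬ of 0 = 1 (operand is 0)
(z \/ x) = max(0.8, 0.2) = 0.8
((z \/ x) -> y): 0.8 > 0.22, so result = 0.22
(~~y -> ((z \/ x) -> y)): 1 > 0.22, so result = 0.22
(((x -> ~y) \/ x) -> (~~y -> ((z \/ x) -> y))): 0.2 ≤ 0.22, so result = 1
(z -> (((x -> ~y) \/ x) -> (~~y -> ((z \/ x) -> y)))): 0.8 ≤ 1, so result = 1
((y /\ ((y \/ x) \/ y)) /\ (z -> (((x -> ~y) \/ x) -> (~~y -> ((z \/ x) -> y))))) = min(0.22, 1) = 0.22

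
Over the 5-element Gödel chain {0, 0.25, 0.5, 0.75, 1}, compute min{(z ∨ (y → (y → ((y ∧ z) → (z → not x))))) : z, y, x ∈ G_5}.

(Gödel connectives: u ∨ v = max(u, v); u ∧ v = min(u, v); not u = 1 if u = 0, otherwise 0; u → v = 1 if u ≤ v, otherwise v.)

The minimum is attained at z = 0.25, y = 0.25, x = 0.25:
  (y ∧ z) = min(0.25, 0.25) = 0.25
  not x: Gödel ¬ of 0.25 = 0 (operand ≠ 0)
  (z → not x): 0.25 > 0, so result = 0
  ((y ∧ z) → (z → not x)): 0.25 > 0, so result = 0
  (y → ((y ∧ z) → (z → not x))): 0.25 > 0, so result = 0
  (y → (y → ((y ∧ z) → (z → not x)))): 0.25 > 0, so result = 0
  (z ∨ (y → (y → ((y ∧ z) → (z → not x))))) = max(0.25, 0) = 0.25
Checking all 125 assignments confirms none give a value below 0.25.

0.25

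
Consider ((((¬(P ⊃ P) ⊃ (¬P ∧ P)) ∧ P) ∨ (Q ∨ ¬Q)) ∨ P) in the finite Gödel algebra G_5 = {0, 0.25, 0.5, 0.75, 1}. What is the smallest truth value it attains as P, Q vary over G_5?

The minimum is attained at P = 0, Q = 0.25:
  (P ⊃ P): 0 ≤ 0, so result = 1
  ¬(P ⊃ P): Gödel ¬ of 1 = 0 (operand ≠ 0)
  ¬P: Gödel ¬ of 0 = 1 (operand is 0)
  (¬P ∧ P) = min(1, 0) = 0
  (¬(P ⊃ P) ⊃ (¬P ∧ P)): 0 ≤ 0, so result = 1
  ((¬(P ⊃ P) ⊃ (¬P ∧ P)) ∧ P) = min(1, 0) = 0
  ¬Q: Gödel ¬ of 0.25 = 0 (operand ≠ 0)
  (Q ∨ ¬Q) = max(0.25, 0) = 0.25
  (((¬(P ⊃ P) ⊃ (¬P ∧ P)) ∧ P) ∨ (Q ∨ ¬Q)) = max(0, 0.25) = 0.25
  ((((¬(P ⊃ P) ⊃ (¬P ∧ P)) ∧ P) ∨ (Q ∨ ¬Q)) ∨ P) = max(0.25, 0) = 0.25
Checking all 25 assignments confirms none give a value below 0.25.

0.25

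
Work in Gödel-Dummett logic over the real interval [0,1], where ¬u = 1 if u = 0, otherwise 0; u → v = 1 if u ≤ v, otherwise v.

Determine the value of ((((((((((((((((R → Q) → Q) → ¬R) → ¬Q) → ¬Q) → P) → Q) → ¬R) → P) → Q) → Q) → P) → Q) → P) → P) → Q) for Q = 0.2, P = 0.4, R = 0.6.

0.20

(R → Q): 0.6 > 0.2, so result = 0.2
((R → Q) → Q): 0.2 ≤ 0.2, so result = 1
¬R: Gödel ¬ of 0.6 = 0 (operand ≠ 0)
(((R → Q) → Q) → ¬R): 1 > 0, so result = 0
¬Q: Gödel ¬ of 0.2 = 0 (operand ≠ 0)
((((R → Q) → Q) → ¬R) → ¬Q): 0 ≤ 0, so result = 1
¬Q: Gödel ¬ of 0.2 = 0 (operand ≠ 0)
(((((R → Q) → Q) → ¬R) → ¬Q) → ¬Q): 1 > 0, so result = 0
((((((R → Q) → Q) → ¬R) → ¬Q) → ¬Q) → P): 0 ≤ 0.4, so result = 1
(((((((R → Q) → Q) → ¬R) → ¬Q) → ¬Q) → P) → Q): 1 > 0.2, so result = 0.2
¬R: Gödel ¬ of 0.6 = 0 (operand ≠ 0)
((((((((R → Q) → Q) → ¬R) → ¬Q) → ¬Q) → P) → Q) → ¬R): 0.2 > 0, so result = 0
(((((((((R → Q) → Q) → ¬R) → ¬Q) → ¬Q) → P) → Q) → ¬R) → P): 0 ≤ 0.4, so result = 1
((((((((((R → Q) → Q) → ¬R) → ¬Q) → ¬Q) → P) → Q) → ¬R) → P) → Q): 1 > 0.2, so result = 0.2
(((((((((((R → Q) → Q) → ¬R) → ¬Q) → ¬Q) → P) → Q) → ¬R) → P) → Q) → Q): 0.2 ≤ 0.2, so result = 1
((((((((((((R → Q) → Q) → ¬R) → ¬Q) → ¬Q) → P) → Q) → ¬R) → P) → Q) → Q) → P): 1 > 0.4, so result = 0.4
(((((((((((((R → Q) → Q) → ¬R) → ¬Q) → ¬Q) → P) → Q) → ¬R) → P) → Q) → Q) → P) → Q): 0.4 > 0.2, so result = 0.2
((((((((((((((R → Q) → Q) → ¬R) → ¬Q) → ¬Q) → P) → Q) → ¬R) → P) → Q) → Q) → P) → Q) → P): 0.2 ≤ 0.4, so result = 1
(((((((((((((((R → Q) → Q) → ¬R) → ¬Q) → ¬Q) → P) → Q) → ¬R) → P) → Q) → Q) → P) → Q) → P) → P): 1 > 0.4, so result = 0.4
((((((((((((((((R → Q) → Q) → ¬R) → ¬Q) → ¬Q) → P) → Q) → ¬R) → P) → Q) → Q) → P) → Q) → P) → P) → Q): 0.4 > 0.2, so result = 0.2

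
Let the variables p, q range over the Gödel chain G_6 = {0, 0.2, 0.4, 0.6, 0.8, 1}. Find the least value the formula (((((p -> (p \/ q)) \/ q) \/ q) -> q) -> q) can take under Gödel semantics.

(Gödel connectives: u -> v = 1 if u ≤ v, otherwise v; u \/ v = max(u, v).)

Every assignment gives 1. For instance at p = 0, q = 0:
  (p \/ q) = max(0, 0) = 0
  (p -> (p \/ q)): 0 ≤ 0, so result = 1
  ((p -> (p \/ q)) \/ q) = max(1, 0) = 1
  (((p -> (p \/ q)) \/ q) \/ q) = max(1, 0) = 1
  ((((p -> (p \/ q)) \/ q) \/ q) -> q): 1 > 0, so result = 0
  (((((p -> (p \/ q)) \/ q) \/ q) -> q) -> q): 0 ≤ 0, so result = 1
All 36 assignments give value 1 — the formula is a G_6-tautology.

1.00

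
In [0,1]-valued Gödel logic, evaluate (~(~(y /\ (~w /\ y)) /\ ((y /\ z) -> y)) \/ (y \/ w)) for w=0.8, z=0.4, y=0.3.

0.80

~w: Gödel ¬ of 0.8 = 0 (operand ≠ 0)
(~w /\ y) = min(0, 0.3) = 0
(y /\ (~w /\ y)) = min(0.3, 0) = 0
~(y /\ (~w /\ y)): Gödel ¬ of 0 = 1 (operand is 0)
(y /\ z) = min(0.3, 0.4) = 0.3
((y /\ z) -> y): 0.3 ≤ 0.3, so result = 1
(~(y /\ (~w /\ y)) /\ ((y /\ z) -> y)) = min(1, 1) = 1
~(~(y /\ (~w /\ y)) /\ ((y /\ z) -> y)): Gödel ¬ of 1 = 0 (operand ≠ 0)
(y \/ w) = max(0.3, 0.8) = 0.8
(~(~(y /\ (~w /\ y)) /\ ((y /\ z) -> y)) \/ (y \/ w)) = max(0, 0.8) = 0.8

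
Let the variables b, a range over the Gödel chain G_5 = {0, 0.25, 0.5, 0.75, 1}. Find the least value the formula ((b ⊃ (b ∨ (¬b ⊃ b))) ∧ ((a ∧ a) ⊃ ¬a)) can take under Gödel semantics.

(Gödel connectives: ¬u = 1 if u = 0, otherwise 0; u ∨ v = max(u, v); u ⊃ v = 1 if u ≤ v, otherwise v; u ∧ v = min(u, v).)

0.00

The minimum is attained at b = 0, a = 0.25:
  ¬b: Gödel ¬ of 0 = 1 (operand is 0)
  (¬b ⊃ b): 1 > 0, so result = 0
  (b ∨ (¬b ⊃ b)) = max(0, 0) = 0
  (b ⊃ (b ∨ (¬b ⊃ b))): 0 ≤ 0, so result = 1
  (a ∧ a) = min(0.25, 0.25) = 0.25
  ¬a: Gödel ¬ of 0.25 = 0 (operand ≠ 0)
  ((a ∧ a) ⊃ ¬a): 0.25 > 0, so result = 0
  ((b ⊃ (b ∨ (¬b ⊃ b))) ∧ ((a ∧ a) ⊃ ¬a)) = min(1, 0) = 0
Checking all 25 assignments confirms none give a value below 0.00.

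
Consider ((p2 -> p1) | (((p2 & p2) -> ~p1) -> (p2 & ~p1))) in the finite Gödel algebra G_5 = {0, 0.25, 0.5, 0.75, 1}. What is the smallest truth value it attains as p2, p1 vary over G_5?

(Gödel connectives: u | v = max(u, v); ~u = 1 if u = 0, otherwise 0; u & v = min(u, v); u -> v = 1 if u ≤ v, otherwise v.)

0.25

The minimum is attained at p2 = 0.25, p1 = 0:
  (p2 -> p1): 0.25 > 0, so result = 0
  (p2 & p2) = min(0.25, 0.25) = 0.25
  ~p1: Gödel ¬ of 0 = 1 (operand is 0)
  ((p2 & p2) -> ~p1): 0.25 ≤ 1, so result = 1
  ~p1: Gödel ¬ of 0 = 1 (operand is 0)
  (p2 & ~p1) = min(0.25, 1) = 0.25
  (((p2 & p2) -> ~p1) -> (p2 & ~p1)): 1 > 0.25, so result = 0.25
  ((p2 -> p1) | (((p2 & p2) -> ~p1) -> (p2 & ~p1))) = max(0, 0.25) = 0.25
Checking all 25 assignments confirms none give a value below 0.25.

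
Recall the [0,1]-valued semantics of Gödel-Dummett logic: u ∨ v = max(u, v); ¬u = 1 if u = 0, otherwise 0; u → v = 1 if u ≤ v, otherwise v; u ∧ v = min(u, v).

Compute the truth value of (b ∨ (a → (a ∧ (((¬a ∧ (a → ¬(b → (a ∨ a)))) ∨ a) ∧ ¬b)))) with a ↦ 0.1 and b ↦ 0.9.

¬a: Gödel ¬ of 0.1 = 0 (operand ≠ 0)
(a ∨ a) = max(0.1, 0.1) = 0.1
(b → (a ∨ a)): 0.9 > 0.1, so result = 0.1
¬(b → (a ∨ a)): Gödel ¬ of 0.1 = 0 (operand ≠ 0)
(a → ¬(b → (a ∨ a))): 0.1 > 0, so result = 0
(¬a ∧ (a → ¬(b → (a ∨ a)))) = min(0, 0) = 0
((¬a ∧ (a → ¬(b → (a ∨ a)))) ∨ a) = max(0, 0.1) = 0.1
¬b: Gödel ¬ of 0.9 = 0 (operand ≠ 0)
(((¬a ∧ (a → ¬(b → (a ∨ a)))) ∨ a) ∧ ¬b) = min(0.1, 0) = 0
(a ∧ (((¬a ∧ (a → ¬(b → (a ∨ a)))) ∨ a) ∧ ¬b)) = min(0.1, 0) = 0
(a → (a ∧ (((¬a ∧ (a → ¬(b → (a ∨ a)))) ∨ a) ∧ ¬b))): 0.1 > 0, so result = 0
(b ∨ (a → (a ∧ (((¬a ∧ (a → ¬(b → (a ∨ a)))) ∨ a) ∧ ¬b)))) = max(0.9, 0) = 0.9

0.90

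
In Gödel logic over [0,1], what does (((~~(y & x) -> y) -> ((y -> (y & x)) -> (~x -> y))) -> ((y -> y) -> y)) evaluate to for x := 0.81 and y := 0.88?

0.88

(y & x) = min(0.88, 0.81) = 0.81
~(y & x): Gödel ¬ of 0.81 = 0 (operand ≠ 0)
~~(y & x): Gödel ¬ of 0 = 1 (operand is 0)
(~~(y & x) -> y): 1 > 0.88, so result = 0.88
(y & x) = min(0.88, 0.81) = 0.81
(y -> (y & x)): 0.88 > 0.81, so result = 0.81
~x: Gödel ¬ of 0.81 = 0 (operand ≠ 0)
(~x -> y): 0 ≤ 0.88, so result = 1
((y -> (y & x)) -> (~x -> y)): 0.81 ≤ 1, so result = 1
((~~(y & x) -> y) -> ((y -> (y & x)) -> (~x -> y))): 0.88 ≤ 1, so result = 1
(y -> y): 0.88 ≤ 0.88, so result = 1
((y -> y) -> y): 1 > 0.88, so result = 0.88
(((~~(y & x) -> y) -> ((y -> (y & x)) -> (~x -> y))) -> ((y -> y) -> y)): 1 > 0.88, so result = 0.88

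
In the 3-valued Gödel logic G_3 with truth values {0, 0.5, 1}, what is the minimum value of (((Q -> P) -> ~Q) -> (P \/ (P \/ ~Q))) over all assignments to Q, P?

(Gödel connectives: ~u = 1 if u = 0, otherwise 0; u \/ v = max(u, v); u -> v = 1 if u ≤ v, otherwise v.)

0.00

The minimum is attained at Q = 0.5, P = 0:
  (Q -> P): 0.5 > 0, so result = 0
  ~Q: Gödel ¬ of 0.5 = 0 (operand ≠ 0)
  ((Q -> P) -> ~Q): 0 ≤ 0, so result = 1
  ~Q: Gödel ¬ of 0.5 = 0 (operand ≠ 0)
  (P \/ ~Q) = max(0, 0) = 0
  (P \/ (P \/ ~Q)) = max(0, 0) = 0
  (((Q -> P) -> ~Q) -> (P \/ (P \/ ~Q))): 1 > 0, so result = 0
Checking all 9 assignments confirms none give a value below 0.00.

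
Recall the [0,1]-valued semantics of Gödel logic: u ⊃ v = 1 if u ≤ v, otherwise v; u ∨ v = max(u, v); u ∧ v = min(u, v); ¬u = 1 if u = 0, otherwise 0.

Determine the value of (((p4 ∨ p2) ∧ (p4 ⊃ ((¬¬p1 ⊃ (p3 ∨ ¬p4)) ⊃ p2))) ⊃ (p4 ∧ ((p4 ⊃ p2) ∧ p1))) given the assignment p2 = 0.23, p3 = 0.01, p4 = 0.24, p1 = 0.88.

(p4 ∨ p2) = max(0.24, 0.23) = 0.24
¬p1: Gödel ¬ of 0.88 = 0 (operand ≠ 0)
¬¬p1: Gödel ¬ of 0 = 1 (operand is 0)
¬p4: Gödel ¬ of 0.24 = 0 (operand ≠ 0)
(p3 ∨ ¬p4) = max(0.01, 0) = 0.01
(¬¬p1 ⊃ (p3 ∨ ¬p4)): 1 > 0.01, so result = 0.01
((¬¬p1 ⊃ (p3 ∨ ¬p4)) ⊃ p2): 0.01 ≤ 0.23, so result = 1
(p4 ⊃ ((¬¬p1 ⊃ (p3 ∨ ¬p4)) ⊃ p2)): 0.24 ≤ 1, so result = 1
((p4 ∨ p2) ∧ (p4 ⊃ ((¬¬p1 ⊃ (p3 ∨ ¬p4)) ⊃ p2))) = min(0.24, 1) = 0.24
(p4 ⊃ p2): 0.24 > 0.23, so result = 0.23
((p4 ⊃ p2) ∧ p1) = min(0.23, 0.88) = 0.23
(p4 ∧ ((p4 ⊃ p2) ∧ p1)) = min(0.24, 0.23) = 0.23
(((p4 ∨ p2) ∧ (p4 ⊃ ((¬¬p1 ⊃ (p3 ∨ ¬p4)) ⊃ p2))) ⊃ (p4 ∧ ((p4 ⊃ p2) ∧ p1))): 0.24 > 0.23, so result = 0.23

0.23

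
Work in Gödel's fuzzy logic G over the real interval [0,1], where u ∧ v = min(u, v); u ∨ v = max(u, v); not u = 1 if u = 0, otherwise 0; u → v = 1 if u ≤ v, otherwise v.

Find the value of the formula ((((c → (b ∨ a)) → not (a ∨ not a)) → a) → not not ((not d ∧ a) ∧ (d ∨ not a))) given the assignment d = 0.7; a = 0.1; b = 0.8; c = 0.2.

0.00

(b ∨ a) = max(0.8, 0.1) = 0.8
(c → (b ∨ a)): 0.2 ≤ 0.8, so result = 1
not a: Gödel ¬ of 0.1 = 0 (operand ≠ 0)
(a ∨ not a) = max(0.1, 0) = 0.1
not (a ∨ not a): Gödel ¬ of 0.1 = 0 (operand ≠ 0)
((c → (b ∨ a)) → not (a ∨ not a)): 1 > 0, so result = 0
(((c → (b ∨ a)) → not (a ∨ not a)) → a): 0 ≤ 0.1, so result = 1
not d: Gödel ¬ of 0.7 = 0 (operand ≠ 0)
(not d ∧ a) = min(0, 0.1) = 0
not a: Gödel ¬ of 0.1 = 0 (operand ≠ 0)
(d ∨ not a) = max(0.7, 0) = 0.7
((not d ∧ a) ∧ (d ∨ not a)) = min(0, 0.7) = 0
not ((not d ∧ a) ∧ (d ∨ not a)): Gödel ¬ of 0 = 1 (operand is 0)
not not ((not d ∧ a) ∧ (d ∨ not a)): Gödel ¬ of 1 = 0 (operand ≠ 0)
((((c → (b ∨ a)) → not (a ∨ not a)) → a) → not not ((not d ∧ a) ∧ (d ∨ not a))): 1 > 0, so result = 0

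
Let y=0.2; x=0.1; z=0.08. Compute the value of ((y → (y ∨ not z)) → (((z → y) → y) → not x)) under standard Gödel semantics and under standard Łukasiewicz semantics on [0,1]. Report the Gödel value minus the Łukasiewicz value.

Gödel evaluation:
  not z: Gödel ¬ of 0.08 = 0 (operand ≠ 0)
  (y ∨ not z) = max(0.2, 0) = 0.2
  (y → (y ∨ not z)): 0.2 ≤ 0.2, so result = 1
  (z → y): 0.08 ≤ 0.2, so result = 1
  ((z → y) → y): 1 > 0.2, so result = 0.2
  not x: Gödel ¬ of 0.1 = 0 (operand ≠ 0)
  (((z → y) → y) → not x): 0.2 > 0, so result = 0
  ((y → (y ∨ not z)) → (((z → y) → y) → not x)): 1 > 0, so result = 0
  Gödel value = 0
Łukasiewicz evaluation:
  not z: Łukasiewicz ¬ gives 1 − 0.08 = 0.92
  (y ∨ not z) = max(0.2, 0.92) = 0.92
  (y → (y ∨ not z)): min(1, 1 − 0.2 + 0.92) = 1
  (z → y): min(1, 1 − 0.08 + 0.2) = 1
  ((z → y) → y): min(1, 1 − 1 + 0.2) = 0.2
  not x: Łukasiewicz ¬ gives 1 − 0.1 = 0.9
  (((z → y) → y) → not x): min(1, 1 − 0.2 + 0.9) = 1
  ((y → (y ∨ not z)) → (((z → y) → y) → not x)): min(1, 1 − 1 + 1) = 1
  Łukasiewicz value = 1
Difference: 0 − 1 = -1.00

-1.00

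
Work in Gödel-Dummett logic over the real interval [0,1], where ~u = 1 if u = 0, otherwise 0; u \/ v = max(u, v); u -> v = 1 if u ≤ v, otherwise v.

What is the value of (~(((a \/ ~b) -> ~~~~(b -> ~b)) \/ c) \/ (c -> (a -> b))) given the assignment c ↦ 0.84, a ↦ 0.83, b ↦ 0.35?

~b: Gödel ¬ of 0.35 = 0 (operand ≠ 0)
(a \/ ~b) = max(0.83, 0) = 0.83
~b: Gödel ¬ of 0.35 = 0 (operand ≠ 0)
(b -> ~b): 0.35 > 0, so result = 0
~(b -> ~b): Gödel ¬ of 0 = 1 (operand is 0)
~~(b -> ~b): Gödel ¬ of 1 = 0 (operand ≠ 0)
~~~(b -> ~b): Gödel ¬ of 0 = 1 (operand is 0)
~~~~(b -> ~b): Gödel ¬ of 1 = 0 (operand ≠ 0)
((a \/ ~b) -> ~~~~(b -> ~b)): 0.83 > 0, so result = 0
(((a \/ ~b) -> ~~~~(b -> ~b)) \/ c) = max(0, 0.84) = 0.84
~(((a \/ ~b) -> ~~~~(b -> ~b)) \/ c): Gödel ¬ of 0.84 = 0 (operand ≠ 0)
(a -> b): 0.83 > 0.35, so result = 0.35
(c -> (a -> b)): 0.84 > 0.35, so result = 0.35
(~(((a \/ ~b) -> ~~~~(b -> ~b)) \/ c) \/ (c -> (a -> b))) = max(0, 0.35) = 0.35

0.35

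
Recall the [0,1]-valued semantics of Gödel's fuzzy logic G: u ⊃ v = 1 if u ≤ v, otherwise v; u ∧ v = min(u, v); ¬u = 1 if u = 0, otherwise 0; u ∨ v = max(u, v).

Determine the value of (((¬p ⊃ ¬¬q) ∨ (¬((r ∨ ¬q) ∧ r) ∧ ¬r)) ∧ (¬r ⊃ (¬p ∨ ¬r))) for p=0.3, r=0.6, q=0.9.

¬p: Gödel ¬ of 0.3 = 0 (operand ≠ 0)
¬q: Gödel ¬ of 0.9 = 0 (operand ≠ 0)
¬¬q: Gödel ¬ of 0 = 1 (operand is 0)
(¬p ⊃ ¬¬q): 0 ≤ 1, so result = 1
¬q: Gödel ¬ of 0.9 = 0 (operand ≠ 0)
(r ∨ ¬q) = max(0.6, 0) = 0.6
((r ∨ ¬q) ∧ r) = min(0.6, 0.6) = 0.6
¬((r ∨ ¬q) ∧ r): Gödel ¬ of 0.6 = 0 (operand ≠ 0)
¬r: Gödel ¬ of 0.6 = 0 (operand ≠ 0)
(¬((r ∨ ¬q) ∧ r) ∧ ¬r) = min(0, 0) = 0
((¬p ⊃ ¬¬q) ∨ (¬((r ∨ ¬q) ∧ r) ∧ ¬r)) = max(1, 0) = 1
¬r: Gödel ¬ of 0.6 = 0 (operand ≠ 0)
¬p: Gödel ¬ of 0.3 = 0 (operand ≠ 0)
¬r: Gödel ¬ of 0.6 = 0 (operand ≠ 0)
(¬p ∨ ¬r) = max(0, 0) = 0
(¬r ⊃ (¬p ∨ ¬r)): 0 ≤ 0, so result = 1
(((¬p ⊃ ¬¬q) ∨ (¬((r ∨ ¬q) ∧ r) ∧ ¬r)) ∧ (¬r ⊃ (¬p ∨ ¬r))) = min(1, 1) = 1

1.00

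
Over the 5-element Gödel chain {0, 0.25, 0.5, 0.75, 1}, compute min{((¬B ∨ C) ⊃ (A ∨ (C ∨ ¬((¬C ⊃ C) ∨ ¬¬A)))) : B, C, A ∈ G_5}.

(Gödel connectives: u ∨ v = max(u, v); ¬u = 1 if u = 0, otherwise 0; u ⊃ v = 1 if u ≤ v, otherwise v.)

The minimum is attained at B = 0, C = 0, A = 0.25:
  ¬B: Gödel ¬ of 0 = 1 (operand is 0)
  (¬B ∨ C) = max(1, 0) = 1
  ¬C: Gödel ¬ of 0 = 1 (operand is 0)
  (¬C ⊃ C): 1 > 0, so result = 0
  ¬A: Gödel ¬ of 0.25 = 0 (operand ≠ 0)
  ¬¬A: Gödel ¬ of 0 = 1 (operand is 0)
  ((¬C ⊃ C) ∨ ¬¬A) = max(0, 1) = 1
  ¬((¬C ⊃ C) ∨ ¬¬A): Gödel ¬ of 1 = 0 (operand ≠ 0)
  (C ∨ ¬((¬C ⊃ C) ∨ ¬¬A)) = max(0, 0) = 0
  (A ∨ (C ∨ ¬((¬C ⊃ C) ∨ ¬¬A))) = max(0.25, 0) = 0.25
  ((¬B ∨ C) ⊃ (A ∨ (C ∨ ¬((¬C ⊃ C) ∨ ¬¬A)))): 1 > 0.25, so result = 0.25
Checking all 125 assignments confirms none give a value below 0.25.

0.25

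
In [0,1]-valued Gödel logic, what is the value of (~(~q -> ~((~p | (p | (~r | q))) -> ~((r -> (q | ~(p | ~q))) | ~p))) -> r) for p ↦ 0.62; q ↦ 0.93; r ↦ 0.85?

~q: Gödel ¬ of 0.93 = 0 (operand ≠ 0)
~p: Gödel ¬ of 0.62 = 0 (operand ≠ 0)
~r: Gödel ¬ of 0.85 = 0 (operand ≠ 0)
(~r | q) = max(0, 0.93) = 0.93
(p | (~r | q)) = max(0.62, 0.93) = 0.93
(~p | (p | (~r | q))) = max(0, 0.93) = 0.93
~q: Gödel ¬ of 0.93 = 0 (operand ≠ 0)
(p | ~q) = max(0.62, 0) = 0.62
~(p | ~q): Gödel ¬ of 0.62 = 0 (operand ≠ 0)
(q | ~(p | ~q)) = max(0.93, 0) = 0.93
(r -> (q | ~(p | ~q))): 0.85 ≤ 0.93, so result = 1
~p: Gödel ¬ of 0.62 = 0 (operand ≠ 0)
((r -> (q | ~(p | ~q))) | ~p) = max(1, 0) = 1
~((r -> (q | ~(p | ~q))) | ~p): Gödel ¬ of 1 = 0 (operand ≠ 0)
((~p | (p | (~r | q))) -> ~((r -> (q | ~(p | ~q))) | ~p)): 0.93 > 0, so result = 0
~((~p | (p | (~r | q))) -> ~((r -> (q | ~(p | ~q))) | ~p)): Gödel ¬ of 0 = 1 (operand is 0)
(~q -> ~((~p | (p | (~r | q))) -> ~((r -> (q | ~(p | ~q))) | ~p))): 0 ≤ 1, so result = 1
~(~q -> ~((~p | (p | (~r | q))) -> ~((r -> (q | ~(p | ~q))) | ~p))): Gödel ¬ of 1 = 0 (operand ≠ 0)
(~(~q -> ~((~p | (p | (~r | q))) -> ~((r -> (q | ~(p | ~q))) | ~p))) -> r): 0 ≤ 0.85, so result = 1

1.00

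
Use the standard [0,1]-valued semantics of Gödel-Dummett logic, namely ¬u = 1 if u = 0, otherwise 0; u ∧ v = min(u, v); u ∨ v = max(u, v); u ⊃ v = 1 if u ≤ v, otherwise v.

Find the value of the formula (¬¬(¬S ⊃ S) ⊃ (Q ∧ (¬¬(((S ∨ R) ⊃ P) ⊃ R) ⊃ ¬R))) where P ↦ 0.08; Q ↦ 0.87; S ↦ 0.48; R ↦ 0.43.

0.00

¬S: Gödel ¬ of 0.48 = 0 (operand ≠ 0)
(¬S ⊃ S): 0 ≤ 0.48, so result = 1
¬(¬S ⊃ S): Gödel ¬ of 1 = 0 (operand ≠ 0)
¬¬(¬S ⊃ S): Gödel ¬ of 0 = 1 (operand is 0)
(S ∨ R) = max(0.48, 0.43) = 0.48
((S ∨ R) ⊃ P): 0.48 > 0.08, so result = 0.08
(((S ∨ R) ⊃ P) ⊃ R): 0.08 ≤ 0.43, so result = 1
¬(((S ∨ R) ⊃ P) ⊃ R): Gödel ¬ of 1 = 0 (operand ≠ 0)
¬¬(((S ∨ R) ⊃ P) ⊃ R): Gödel ¬ of 0 = 1 (operand is 0)
¬R: Gödel ¬ of 0.43 = 0 (operand ≠ 0)
(¬¬(((S ∨ R) ⊃ P) ⊃ R) ⊃ ¬R): 1 > 0, so result = 0
(Q ∧ (¬¬(((S ∨ R) ⊃ P) ⊃ R) ⊃ ¬R)) = min(0.87, 0) = 0
(¬¬(¬S ⊃ S) ⊃ (Q ∧ (¬¬(((S ∨ R) ⊃ P) ⊃ R) ⊃ ¬R))): 1 > 0, so result = 0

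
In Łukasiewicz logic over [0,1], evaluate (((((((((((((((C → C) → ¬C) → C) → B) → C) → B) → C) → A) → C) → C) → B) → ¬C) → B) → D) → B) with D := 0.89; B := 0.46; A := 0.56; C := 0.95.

0.49

(C → C): min(1, 1 − 0.95 + 0.95) = 1
¬C: Łukasiewicz ¬ gives 1 − 0.95 = 0.05
((C → C) → ¬C): min(1, 1 − 1 + 0.05) = 0.05
(((C → C) → ¬C) → C): min(1, 1 − 0.05 + 0.95) = 1
((((C → C) → ¬C) → C) → B): min(1, 1 − 1 + 0.46) = 0.46
(((((C → C) → ¬C) → C) → B) → C): min(1, 1 − 0.46 + 0.95) = 1
((((((C → C) → ¬C) → C) → B) → C) → B): min(1, 1 − 1 + 0.46) = 0.46
(((((((C → C) → ¬C) → C) → B) → C) → B) → C): min(1, 1 − 0.46 + 0.95) = 1
((((((((C → C) → ¬C) → C) → B) → C) → B) → C) → A): min(1, 1 − 1 + 0.56) = 0.56
(((((((((C → C) → ¬C) → C) → B) → C) → B) → C) → A) → C): min(1, 1 − 0.56 + 0.95) = 1
((((((((((C → C) → ¬C) → C) → B) → C) → B) → C) → A) → C) → C): min(1, 1 − 1 + 0.95) = 0.95
(((((((((((C → C) → ¬C) → C) → B) → C) → B) → C) → A) → C) → C) → B): min(1, 1 − 0.95 + 0.46) = 0.51
¬C: Łukasiewicz ¬ gives 1 − 0.95 = 0.05
((((((((((((C → C) → ¬C) → C) → B) → C) → B) → C) → A) → C) → C) → B) → ¬C): min(1, 1 − 0.51 + 0.05) = 0.54
(((((((((((((C → C) → ¬C) → C) → B) → C) → B) → C) → A) → C) → C) → B) → ¬C) → B): min(1, 1 − 0.54 + 0.46) = 0.92
((((((((((((((C → C) → ¬C) → C) → B) → C) → B) → C) → A) → C) → C) → B) → ¬C) → B) → D): min(1, 1 − 0.92 + 0.89) = 0.97
(((((((((((((((C → C) → ¬C) → C) → B) → C) → B) → C) → A) → C) → C) → B) → ¬C) → B) → D) → B): min(1, 1 − 0.97 + 0.46) = 0.49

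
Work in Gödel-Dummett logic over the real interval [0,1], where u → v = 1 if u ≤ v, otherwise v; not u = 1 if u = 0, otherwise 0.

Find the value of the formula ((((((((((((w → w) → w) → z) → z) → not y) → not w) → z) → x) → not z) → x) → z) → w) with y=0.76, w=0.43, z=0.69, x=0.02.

(w → w): 0.43 ≤ 0.43, so result = 1
((w → w) → w): 1 > 0.43, so result = 0.43
(((w → w) → w) → z): 0.43 ≤ 0.69, so result = 1
((((w → w) → w) → z) → z): 1 > 0.69, so result = 0.69
not y: Gödel ¬ of 0.76 = 0 (operand ≠ 0)
(((((w → w) → w) → z) → z) → not y): 0.69 > 0, so result = 0
not w: Gödel ¬ of 0.43 = 0 (operand ≠ 0)
((((((w → w) → w) → z) → z) → not y) → not w): 0 ≤ 0, so result = 1
(((((((w → w) → w) → z) → z) → not y) → not w) → z): 1 > 0.69, so result = 0.69
((((((((w → w) → w) → z) → z) → not y) → not w) → z) → x): 0.69 > 0.02, so result = 0.02
not z: Gödel ¬ of 0.69 = 0 (operand ≠ 0)
(((((((((w → w) → w) → z) → z) → not y) → not w) → z) → x) → not z): 0.02 > 0, so result = 0
((((((((((w → w) → w) → z) → z) → not y) → not w) → z) → x) → not z) → x): 0 ≤ 0.02, so result = 1
(((((((((((w → w) → w) → z) → z) → not y) → not w) → z) → x) → not z) → x) → z): 1 > 0.69, so result = 0.69
((((((((((((w → w) → w) → z) → z) → not y) → not w) → z) → x) → not z) → x) → z) → w): 0.69 > 0.43, so result = 0.43

0.43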